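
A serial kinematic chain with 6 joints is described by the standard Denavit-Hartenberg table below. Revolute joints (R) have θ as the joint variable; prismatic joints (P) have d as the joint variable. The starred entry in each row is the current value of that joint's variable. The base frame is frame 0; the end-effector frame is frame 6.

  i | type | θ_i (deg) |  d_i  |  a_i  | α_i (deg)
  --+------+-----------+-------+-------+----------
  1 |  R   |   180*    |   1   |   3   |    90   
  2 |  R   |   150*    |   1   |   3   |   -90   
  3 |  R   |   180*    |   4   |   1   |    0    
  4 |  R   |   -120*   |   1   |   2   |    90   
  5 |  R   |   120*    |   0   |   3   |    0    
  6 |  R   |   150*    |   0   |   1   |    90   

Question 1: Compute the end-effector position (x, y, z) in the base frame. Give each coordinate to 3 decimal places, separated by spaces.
after link 1: o_1 = (-3.0000, 0.0000, 1.0000)
after link 2: o_2 = (-0.4019, 1.0000, 2.5000)
after link 3: o_3 = (0.7321, 1.0000, -1.4641)
after link 4: o_4 = (2.0981, -0.7321, -1.8301)
after link 5: o_5 = (2.7476, 0.5670, -4.4551)
after link 6: o_6 = (2.2476, 0.5670, -3.5891)

2.248 0.567 -3.589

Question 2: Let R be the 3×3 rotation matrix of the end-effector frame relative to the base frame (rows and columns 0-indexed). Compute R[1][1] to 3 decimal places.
0.500

End-effector y-axis (col 1 of R) = (0.7500,0.5000,0.4330)
R[1][1] = 0.5000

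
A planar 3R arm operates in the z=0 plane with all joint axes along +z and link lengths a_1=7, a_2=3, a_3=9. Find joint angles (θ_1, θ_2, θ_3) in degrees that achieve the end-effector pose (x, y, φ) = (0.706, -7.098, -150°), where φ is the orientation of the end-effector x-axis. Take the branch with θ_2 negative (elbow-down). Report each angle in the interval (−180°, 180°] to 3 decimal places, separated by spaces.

-0.000 -59.995 -90.005

wrist centre = target − a_3·(cos φ, sin φ) = (8.5002, -2.5980)
cos θ_2 = (79.0035−7²−3²)/(2·7·3) = 0.5001; θ_2 = -59.9945° (elbow-down)
β = atan2(-2.5980,8.5002) = -16.9952°; ψ = atan2(-2.5979,8.5002) = -16.9947°
θ_1 = β − ψ = -0.0005°
θ_3 = φ − θ_1 − θ_2 = -90.0050° (wrapped to (-180°,180°])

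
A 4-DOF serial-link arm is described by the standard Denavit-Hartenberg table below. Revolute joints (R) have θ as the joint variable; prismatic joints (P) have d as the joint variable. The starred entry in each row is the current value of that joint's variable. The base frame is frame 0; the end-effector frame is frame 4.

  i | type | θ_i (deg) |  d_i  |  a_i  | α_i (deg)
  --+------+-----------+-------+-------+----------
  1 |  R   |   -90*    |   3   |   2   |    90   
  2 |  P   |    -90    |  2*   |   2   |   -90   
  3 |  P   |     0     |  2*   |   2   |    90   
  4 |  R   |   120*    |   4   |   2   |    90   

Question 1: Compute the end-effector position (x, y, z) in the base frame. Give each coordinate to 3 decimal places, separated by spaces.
after link 1: o_1 = (0.0000, -2.0000, 3.0000)
after link 2: o_2 = (-2.0000, -2.0000, 1.0000)
after link 3: o_3 = (-2.0000, -4.0000, -1.0000)
after link 4: o_4 = (-6.0000, -5.7321, 0.0000)

-6.000 -5.732 0.000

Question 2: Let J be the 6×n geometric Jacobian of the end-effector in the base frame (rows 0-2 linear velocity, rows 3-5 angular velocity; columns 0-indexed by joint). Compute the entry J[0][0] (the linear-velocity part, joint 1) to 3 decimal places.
axis z_0 = ẑ; lever o_n−o_0 = (-6.0000,-5.7321,0.0000)
cross product → J_v[:, 0] = (5.7321,-6.0000,0.0000)
J_ω[:, 0] = z_0
entry J[0][0] = 5.7321

5.732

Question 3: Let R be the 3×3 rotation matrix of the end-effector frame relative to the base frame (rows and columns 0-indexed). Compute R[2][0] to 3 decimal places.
End-effector x-axis (col 0 of R) = (0.0000,-0.8660,0.5000)
R[2][0] = 0.5000

0.500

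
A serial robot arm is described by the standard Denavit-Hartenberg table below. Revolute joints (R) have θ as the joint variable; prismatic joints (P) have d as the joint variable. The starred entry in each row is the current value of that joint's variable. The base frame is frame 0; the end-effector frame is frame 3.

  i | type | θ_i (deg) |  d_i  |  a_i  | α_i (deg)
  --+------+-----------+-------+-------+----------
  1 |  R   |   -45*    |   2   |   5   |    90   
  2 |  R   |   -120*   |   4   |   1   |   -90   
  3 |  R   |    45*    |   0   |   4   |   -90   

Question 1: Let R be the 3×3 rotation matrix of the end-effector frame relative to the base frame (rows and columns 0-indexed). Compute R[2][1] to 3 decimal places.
0.500

End-effector y-axis (col 1 of R) = (-0.6124,0.6124,0.5000)
R[2][1] = 0.5000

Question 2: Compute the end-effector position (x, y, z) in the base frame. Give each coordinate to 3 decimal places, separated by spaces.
after link 1: o_1 = (3.5355, -3.5355, 2.0000)
after link 2: o_2 = (0.3536, -6.0104, 1.1340)
after link 3: o_3 = (1.3536, -3.0104, -1.3155)

1.354 -3.010 -1.316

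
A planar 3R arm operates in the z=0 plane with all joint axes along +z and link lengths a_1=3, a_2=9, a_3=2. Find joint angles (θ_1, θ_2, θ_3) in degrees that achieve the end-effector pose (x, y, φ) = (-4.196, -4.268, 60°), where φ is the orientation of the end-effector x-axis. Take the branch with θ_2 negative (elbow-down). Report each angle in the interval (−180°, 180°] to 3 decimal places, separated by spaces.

wrist centre = target − a_3·(cos φ, sin φ) = (-5.1960, -6.0001)
cos θ_2 = (62.9990−3²−9²)/(2·3·9) = -0.5000; θ_2 = -120.0012° (elbow-down)
β = atan2(-6.0001,-5.1960) = -130.8923°; ψ = atan2(-7.7941,-1.5002) = -100.8947°
θ_1 = β − ψ = -29.9976°
θ_3 = φ − θ_1 − θ_2 = -150.0012° (wrapped to (-180°,180°])

-29.998 -120.001 -150.001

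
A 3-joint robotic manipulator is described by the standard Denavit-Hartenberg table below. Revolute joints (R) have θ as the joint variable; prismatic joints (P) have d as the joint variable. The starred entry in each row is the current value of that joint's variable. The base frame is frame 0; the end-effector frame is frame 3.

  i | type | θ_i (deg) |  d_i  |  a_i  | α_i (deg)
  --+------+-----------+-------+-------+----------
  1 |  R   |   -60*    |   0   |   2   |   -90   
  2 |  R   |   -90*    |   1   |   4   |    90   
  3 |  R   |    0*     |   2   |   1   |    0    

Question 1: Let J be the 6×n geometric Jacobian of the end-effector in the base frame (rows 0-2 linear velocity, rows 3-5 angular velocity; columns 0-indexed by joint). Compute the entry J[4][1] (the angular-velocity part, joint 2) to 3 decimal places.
0.500

axis z_1 = (0.8660,0.5000,0.0000); lever o_n−o_1 = (-0.1340,2.2321,5.0000)
cross product → J_v[:, 1] = (2.5000,-4.3301,2.0000)
J_ω[:, 1] = z_1
entry J[4][1] = 0.5000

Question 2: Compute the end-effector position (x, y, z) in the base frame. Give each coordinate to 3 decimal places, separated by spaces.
after link 1: o_1 = (1.0000, -1.7321, 0.0000)
after link 2: o_2 = (1.8660, -1.2321, 4.0000)
after link 3: o_3 = (0.8660, 0.5000, 5.0000)

0.866 0.500 5.000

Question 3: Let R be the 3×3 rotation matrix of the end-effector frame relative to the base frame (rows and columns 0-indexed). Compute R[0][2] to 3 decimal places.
End-effector z-axis (col 2 of R) = (-0.5000,0.8660,0.0000)
R[0][2] = -0.5000

-0.500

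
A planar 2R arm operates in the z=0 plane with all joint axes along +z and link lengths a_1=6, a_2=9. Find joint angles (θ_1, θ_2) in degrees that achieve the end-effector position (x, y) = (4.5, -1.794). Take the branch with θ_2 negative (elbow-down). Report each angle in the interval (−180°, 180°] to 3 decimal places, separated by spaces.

cos θ_2 = (23.4684−6²−9²)/(2·6·9) = -0.8660; θ_2 = -150.0009° (elbow-down)
β = atan2(-1.7940,4.5000) = -21.7355°; ψ = atan2(-4.4999,-1.7943) = -111.7393°
θ_1 = β − ψ = 90.0038°

90.004 -150.001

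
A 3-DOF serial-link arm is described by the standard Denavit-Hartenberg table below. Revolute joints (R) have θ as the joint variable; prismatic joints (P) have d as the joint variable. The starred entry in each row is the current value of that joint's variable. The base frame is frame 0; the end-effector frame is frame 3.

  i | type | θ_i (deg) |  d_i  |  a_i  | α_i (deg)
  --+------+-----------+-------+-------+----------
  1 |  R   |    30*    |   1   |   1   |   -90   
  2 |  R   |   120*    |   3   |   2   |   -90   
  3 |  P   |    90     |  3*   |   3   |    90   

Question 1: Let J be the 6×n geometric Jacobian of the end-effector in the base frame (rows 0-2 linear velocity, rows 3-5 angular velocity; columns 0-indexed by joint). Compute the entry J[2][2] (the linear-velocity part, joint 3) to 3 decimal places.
0.500

prismatic axis z_2 = (-0.7500,-0.4330,0.5000)
J_v[:, 2] = z_2; J_ω[:, 2] = (0,0,0)
entry J[2][2] = 0.5000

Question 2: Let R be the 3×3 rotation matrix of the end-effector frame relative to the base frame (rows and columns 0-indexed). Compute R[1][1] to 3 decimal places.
End-effector y-axis (col 1 of R) = (-0.7500,-0.4330,0.5000)
R[1][1] = -0.4330

-0.433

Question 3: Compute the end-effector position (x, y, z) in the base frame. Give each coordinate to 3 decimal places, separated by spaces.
-2.250 -1.299 0.768

after link 1: o_1 = (0.8660, 0.5000, 1.0000)
after link 2: o_2 = (-1.5000, 2.5981, -0.7321)
after link 3: o_3 = (-2.2500, -1.2990, 0.7679)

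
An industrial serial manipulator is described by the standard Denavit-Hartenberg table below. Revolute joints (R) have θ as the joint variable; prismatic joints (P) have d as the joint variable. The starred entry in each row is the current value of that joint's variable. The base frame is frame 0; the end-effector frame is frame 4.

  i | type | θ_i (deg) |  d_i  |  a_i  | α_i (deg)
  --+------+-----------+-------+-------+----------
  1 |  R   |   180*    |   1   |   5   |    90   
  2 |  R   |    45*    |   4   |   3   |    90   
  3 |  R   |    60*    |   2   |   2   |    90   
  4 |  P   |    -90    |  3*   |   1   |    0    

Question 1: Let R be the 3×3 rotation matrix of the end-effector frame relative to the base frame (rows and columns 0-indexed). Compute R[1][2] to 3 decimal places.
-0.500

End-effector z-axis (col 2 of R) = (-0.6124,-0.5000,0.6124)
R[1][2] = -0.5000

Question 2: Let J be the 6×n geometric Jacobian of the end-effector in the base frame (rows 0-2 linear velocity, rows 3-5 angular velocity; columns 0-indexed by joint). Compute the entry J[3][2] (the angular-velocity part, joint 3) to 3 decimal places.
-0.707

axis z_2 = (-0.7071,0.0000,-0.7071); lever o_n−o_2 = (-3.2513,0.2321,1.8371)
cross product → J_v[:, 2] = (0.1641,3.5981,-0.1641)
J_ω[:, 2] = z_2
entry J[3][2] = -0.7071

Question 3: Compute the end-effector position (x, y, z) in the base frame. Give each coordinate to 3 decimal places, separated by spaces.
after link 1: o_1 = (-5.0000, 0.0000, 1.0000)
after link 2: o_2 = (-7.1213, 4.0000, 3.1213)
after link 3: o_3 = (-9.2426, 5.7321, 2.4142)
after link 4: o_4 = (-10.3727, 4.2321, 4.9584)

-10.373 4.232 4.958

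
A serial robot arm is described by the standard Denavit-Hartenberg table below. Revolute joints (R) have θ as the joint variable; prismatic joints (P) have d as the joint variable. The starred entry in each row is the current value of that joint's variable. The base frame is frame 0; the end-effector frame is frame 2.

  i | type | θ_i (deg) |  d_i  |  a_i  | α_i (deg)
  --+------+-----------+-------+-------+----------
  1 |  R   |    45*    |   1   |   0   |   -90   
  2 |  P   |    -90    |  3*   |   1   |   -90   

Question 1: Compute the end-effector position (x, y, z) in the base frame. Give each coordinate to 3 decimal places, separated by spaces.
after link 1: o_1 = (0.0000, 0.0000, 1.0000)
after link 2: o_2 = (-2.1213, 2.1213, 2.0000)

-2.121 2.121 2.000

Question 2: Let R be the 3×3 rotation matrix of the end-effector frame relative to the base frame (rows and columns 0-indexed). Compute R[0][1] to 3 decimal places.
0.707

End-effector y-axis (col 1 of R) = (0.7071,-0.7071,-0.0000)
R[0][1] = 0.7071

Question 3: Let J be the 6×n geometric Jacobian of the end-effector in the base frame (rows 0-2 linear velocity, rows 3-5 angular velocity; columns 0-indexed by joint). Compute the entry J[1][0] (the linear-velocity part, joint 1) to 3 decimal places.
-2.121

axis z_0 = ẑ; lever o_n−o_0 = (-2.1213,2.1213,2.0000)
cross product → J_v[:, 0] = (-2.1213,-2.1213,0.0000)
J_ω[:, 0] = z_0
entry J[1][0] = -2.1213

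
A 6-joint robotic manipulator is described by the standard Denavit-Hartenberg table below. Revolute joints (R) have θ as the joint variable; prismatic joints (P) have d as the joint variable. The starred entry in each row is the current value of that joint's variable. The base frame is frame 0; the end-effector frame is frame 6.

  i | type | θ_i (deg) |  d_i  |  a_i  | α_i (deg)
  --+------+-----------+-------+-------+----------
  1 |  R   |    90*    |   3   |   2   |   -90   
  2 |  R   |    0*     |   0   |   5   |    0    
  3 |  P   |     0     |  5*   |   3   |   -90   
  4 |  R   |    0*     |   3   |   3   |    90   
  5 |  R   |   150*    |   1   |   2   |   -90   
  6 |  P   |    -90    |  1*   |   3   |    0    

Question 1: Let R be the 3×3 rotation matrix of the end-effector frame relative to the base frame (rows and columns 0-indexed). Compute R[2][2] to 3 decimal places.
0.866

End-effector z-axis (col 2 of R) = (-0.0000,-0.5000,0.8660)
R[2][2] = 0.8660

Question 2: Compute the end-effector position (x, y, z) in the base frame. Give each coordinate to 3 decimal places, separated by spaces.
-9.000 10.768 -0.134

after link 1: o_1 = (0.0000, 2.0000, 3.0000)
after link 2: o_2 = (0.0000, 7.0000, 3.0000)
after link 3: o_3 = (-5.0000, 10.0000, 3.0000)
after link 4: o_4 = (-5.0000, 13.0000, 0.0000)
after link 5: o_5 = (-6.0000, 11.2679, -1.0000)
after link 6: o_6 = (-9.0000, 10.7679, -0.1340)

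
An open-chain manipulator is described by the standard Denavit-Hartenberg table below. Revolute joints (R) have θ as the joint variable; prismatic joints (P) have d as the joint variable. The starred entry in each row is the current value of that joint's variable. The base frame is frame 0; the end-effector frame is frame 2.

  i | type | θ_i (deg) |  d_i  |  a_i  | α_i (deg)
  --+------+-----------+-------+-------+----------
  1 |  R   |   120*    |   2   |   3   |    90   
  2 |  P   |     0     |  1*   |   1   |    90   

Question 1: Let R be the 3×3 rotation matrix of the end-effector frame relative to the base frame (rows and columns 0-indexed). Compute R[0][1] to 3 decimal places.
0.866

End-effector y-axis (col 1 of R) = (0.8660,0.5000,0.0000)
R[0][1] = 0.8660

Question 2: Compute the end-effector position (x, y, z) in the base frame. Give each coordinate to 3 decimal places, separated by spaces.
-1.134 3.964 2.000

after link 1: o_1 = (-1.5000, 2.5981, 2.0000)
after link 2: o_2 = (-1.1340, 3.9641, 2.0000)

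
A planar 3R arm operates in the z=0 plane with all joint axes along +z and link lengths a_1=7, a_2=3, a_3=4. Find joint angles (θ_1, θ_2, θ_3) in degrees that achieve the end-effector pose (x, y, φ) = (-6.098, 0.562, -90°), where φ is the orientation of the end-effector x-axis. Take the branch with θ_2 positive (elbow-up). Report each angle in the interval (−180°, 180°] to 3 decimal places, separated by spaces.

wrist centre = target − a_3·(cos φ, sin φ) = (-6.0980, 4.5620)
cos θ_2 = (57.9974−7²−3²)/(2·7·3) = -0.0001; θ_2 = 90.0035° (elbow-up)
β = atan2(4.5620,-6.0980) = 143.1993°; ψ = atan2(3.0000,6.9998) = 23.1991°
θ_1 = β − ψ = 120.0002°
θ_3 = φ − θ_1 − θ_2 = 59.9963° (wrapped to (-180°,180°])

120.000 90.003 59.996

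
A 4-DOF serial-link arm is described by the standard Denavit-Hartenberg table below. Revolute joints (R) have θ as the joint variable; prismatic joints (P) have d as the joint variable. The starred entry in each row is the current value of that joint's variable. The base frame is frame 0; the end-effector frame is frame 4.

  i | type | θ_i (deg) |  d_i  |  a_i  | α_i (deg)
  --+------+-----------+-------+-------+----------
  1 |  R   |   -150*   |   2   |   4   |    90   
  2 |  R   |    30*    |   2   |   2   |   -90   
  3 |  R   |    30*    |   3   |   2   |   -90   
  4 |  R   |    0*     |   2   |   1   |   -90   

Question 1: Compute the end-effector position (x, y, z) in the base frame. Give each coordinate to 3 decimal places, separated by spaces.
-4.248 -3.875 6.397

after link 1: o_1 = (-3.4641, -2.0000, 2.0000)
after link 2: o_2 = (-5.9641, -1.1340, 3.0000)
after link 3: o_3 = (-5.4641, -2.0000, 6.4641)
after link 4: o_4 = (-4.2476, -3.8750, 6.3971)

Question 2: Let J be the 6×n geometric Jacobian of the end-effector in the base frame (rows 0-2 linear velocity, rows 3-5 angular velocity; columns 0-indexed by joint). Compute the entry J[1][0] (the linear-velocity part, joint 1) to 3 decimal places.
-4.248

axis z_0 = ẑ; lever o_n−o_0 = (-4.2476,-3.8750,6.3971)
cross product → J_v[:, 0] = (3.8750,-4.2476,0.0000)
J_ω[:, 0] = z_0
entry J[1][0] = -4.2476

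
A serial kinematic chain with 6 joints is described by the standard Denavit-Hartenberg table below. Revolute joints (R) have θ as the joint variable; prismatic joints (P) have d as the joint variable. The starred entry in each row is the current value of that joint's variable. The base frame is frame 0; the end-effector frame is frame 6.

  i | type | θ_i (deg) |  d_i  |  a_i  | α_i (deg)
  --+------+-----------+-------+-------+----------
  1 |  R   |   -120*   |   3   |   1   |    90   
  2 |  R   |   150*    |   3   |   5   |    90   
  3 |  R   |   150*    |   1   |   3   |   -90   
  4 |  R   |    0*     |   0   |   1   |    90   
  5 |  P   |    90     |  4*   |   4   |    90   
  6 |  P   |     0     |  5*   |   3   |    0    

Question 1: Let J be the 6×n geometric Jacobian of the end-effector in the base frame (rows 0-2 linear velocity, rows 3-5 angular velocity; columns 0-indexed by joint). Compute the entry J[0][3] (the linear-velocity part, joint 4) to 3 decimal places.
-1.732

axis z_3 = (0.5335,-0.8080,-0.2500); lever o_n−o_3 = (-2.1136,-9.7853,-0.8840)
cross product → J_v[:, 3] = (-1.7321,1.0000,-6.9282)
J_ω[:, 3] = z_3
entry J[0][3] = -1.7321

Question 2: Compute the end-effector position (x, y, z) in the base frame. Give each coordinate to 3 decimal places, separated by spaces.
after link 1: o_1 = (-0.5000, -0.8660, 3.0000)
after link 2: o_2 = (-0.9330, 4.3840, 5.5000)
after link 3: o_3 = (-3.6071, 2.7524, 5.0670)
after link 4: o_4 = (-4.4151, 2.3529, 4.6340)
after link 5: o_5 = (-3.2811, -2.6112, 7.0981)
after link 6: o_6 = (-5.7207, -7.0328, 4.1830)

-5.721 -7.033 4.183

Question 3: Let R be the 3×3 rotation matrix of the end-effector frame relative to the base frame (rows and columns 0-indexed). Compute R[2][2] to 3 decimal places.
-0.433

End-effector z-axis (col 2 of R) = (-0.8080,-0.3995,-0.4330)
R[2][2] = -0.4330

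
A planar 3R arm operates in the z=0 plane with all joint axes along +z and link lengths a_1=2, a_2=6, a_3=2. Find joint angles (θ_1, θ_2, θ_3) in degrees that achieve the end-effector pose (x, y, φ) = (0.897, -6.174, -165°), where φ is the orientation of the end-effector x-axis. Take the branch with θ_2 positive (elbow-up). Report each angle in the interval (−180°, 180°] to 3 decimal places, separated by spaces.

wrist centre = target − a_3·(cos φ, sin φ) = (2.8289, -5.6564)
cos θ_2 = (39.9968−2²−6²)/(2·2·6) = -0.0001; θ_2 = 90.0076° (elbow-up)
β = atan2(-5.6564,2.8289) = -63.4295°; ψ = atan2(6.0000,1.9992) = 71.5719°
θ_1 = β − ψ = -135.0014°
θ_3 = φ − θ_1 − θ_2 = -120.0062° (wrapped to (-180°,180°])

-135.001 90.008 -120.006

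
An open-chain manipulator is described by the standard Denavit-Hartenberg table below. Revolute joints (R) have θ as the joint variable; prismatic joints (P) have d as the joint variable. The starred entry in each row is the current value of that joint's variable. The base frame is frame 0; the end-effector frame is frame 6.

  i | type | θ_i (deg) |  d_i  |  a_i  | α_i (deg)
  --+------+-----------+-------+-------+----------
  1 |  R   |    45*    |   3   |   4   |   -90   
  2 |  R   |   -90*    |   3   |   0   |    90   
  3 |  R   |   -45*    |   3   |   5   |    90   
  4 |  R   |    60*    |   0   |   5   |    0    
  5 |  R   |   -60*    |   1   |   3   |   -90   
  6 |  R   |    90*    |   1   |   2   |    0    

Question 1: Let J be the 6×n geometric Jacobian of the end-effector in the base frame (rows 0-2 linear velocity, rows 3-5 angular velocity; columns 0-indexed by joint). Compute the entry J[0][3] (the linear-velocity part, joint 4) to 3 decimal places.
axis z_3 = (0.5000,-0.5000,-0.7071); lever o_n−o_3 = (-1.5190,-6.0190,4.5962)
cross product → J_v[:, 3] = (-6.5542,-1.2240,-3.7690)
J_ω[:, 3] = z_3
entry J[0][3] = -6.5542

-6.554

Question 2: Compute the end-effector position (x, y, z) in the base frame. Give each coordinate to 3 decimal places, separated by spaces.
-0.433 -5.691 11.132

after link 1: o_1 = (2.8284, 2.8284, 3.0000)
after link 2: o_2 = (0.7071, 4.9497, 3.0000)
after link 3: o_3 = (1.0858, 0.3284, 6.5355)
after link 4: o_4 = (-0.7261, -3.9834, 8.3033)
after link 5: o_5 = (1.2739, -5.9834, 9.7175)
after link 6: o_6 = (-0.4332, -5.6905, 11.1317)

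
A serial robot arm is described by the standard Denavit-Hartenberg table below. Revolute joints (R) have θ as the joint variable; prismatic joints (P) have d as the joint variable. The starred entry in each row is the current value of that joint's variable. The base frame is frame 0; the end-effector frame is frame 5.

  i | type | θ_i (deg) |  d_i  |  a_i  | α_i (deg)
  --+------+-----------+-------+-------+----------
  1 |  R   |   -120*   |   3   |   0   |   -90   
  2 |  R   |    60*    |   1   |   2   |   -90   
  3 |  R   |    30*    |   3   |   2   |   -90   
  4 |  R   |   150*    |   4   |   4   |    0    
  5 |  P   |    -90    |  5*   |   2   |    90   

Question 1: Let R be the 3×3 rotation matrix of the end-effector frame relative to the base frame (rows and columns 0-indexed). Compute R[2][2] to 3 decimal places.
-0.900

End-effector z-axis (col 2 of R) = (-0.3460,0.2667,-0.8995)
R[2][2] = -0.8995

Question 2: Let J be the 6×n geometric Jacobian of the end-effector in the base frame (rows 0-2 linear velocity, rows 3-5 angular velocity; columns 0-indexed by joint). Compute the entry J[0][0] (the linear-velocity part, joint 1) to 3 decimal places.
-3.989

axis z_0 = ẑ; lever o_n−o_0 = (-5.2745,3.9886,5.8792)
cross product → J_v[:, 0] = (-3.9886,-5.2745,0.0000)
J_ω[:, 0] = z_0
entry J[0][0] = -3.9886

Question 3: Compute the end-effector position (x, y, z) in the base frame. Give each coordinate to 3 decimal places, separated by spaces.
-5.275 3.989 5.879

after link 1: o_1 = (0.0000, 0.0000, 3.0000)
after link 2: o_2 = (0.3660, -1.3660, 1.2679)
after link 3: o_3 = (0.3660, 0.6340, -1.7321)
after link 4: o_4 = (-0.7500, 2.1651, 3.5981)
after link 5: o_5 = (-5.2745, 3.9886, 5.8792)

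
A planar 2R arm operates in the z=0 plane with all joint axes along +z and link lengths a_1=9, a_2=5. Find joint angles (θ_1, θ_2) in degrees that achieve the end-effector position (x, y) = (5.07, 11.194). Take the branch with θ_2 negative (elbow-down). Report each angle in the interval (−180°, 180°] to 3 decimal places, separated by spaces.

cos θ_2 = (151.0105−9²−5²)/(2·9·5) = 0.5001; θ_2 = -59.9923° (elbow-down)
β = atan2(11.1940,5.0700) = 65.6332°; ψ = atan2(-4.3298,11.5006) = -20.6306°
θ_1 = β − ψ = 86.2638°

86.264 -59.992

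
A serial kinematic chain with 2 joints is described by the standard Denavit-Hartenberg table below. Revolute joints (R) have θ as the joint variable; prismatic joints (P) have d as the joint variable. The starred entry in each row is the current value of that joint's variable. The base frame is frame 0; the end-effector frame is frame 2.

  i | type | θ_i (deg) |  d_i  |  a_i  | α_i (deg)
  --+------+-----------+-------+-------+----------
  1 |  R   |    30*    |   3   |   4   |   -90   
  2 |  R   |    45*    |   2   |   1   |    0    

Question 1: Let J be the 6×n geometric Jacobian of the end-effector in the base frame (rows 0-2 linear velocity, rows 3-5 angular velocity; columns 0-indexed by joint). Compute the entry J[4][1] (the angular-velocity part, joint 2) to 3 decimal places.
0.866

axis z_1 = (-0.5000,0.8660,0.0000); lever o_n−o_1 = (-0.3876,2.0856,-0.7071)
cross product → J_v[:, 1] = (-0.6124,-0.3536,-0.7071)
J_ω[:, 1] = z_1
entry J[4][1] = 0.8660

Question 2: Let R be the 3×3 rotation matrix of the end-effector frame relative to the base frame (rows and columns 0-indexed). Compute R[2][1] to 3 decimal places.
End-effector y-axis (col 1 of R) = (-0.6124,-0.3536,-0.7071)
R[2][1] = -0.7071

-0.707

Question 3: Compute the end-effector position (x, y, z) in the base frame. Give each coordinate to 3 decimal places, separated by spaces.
after link 1: o_1 = (3.4641, 2.0000, 3.0000)
after link 2: o_2 = (3.0765, 4.0856, 2.2929)

3.076 4.086 2.293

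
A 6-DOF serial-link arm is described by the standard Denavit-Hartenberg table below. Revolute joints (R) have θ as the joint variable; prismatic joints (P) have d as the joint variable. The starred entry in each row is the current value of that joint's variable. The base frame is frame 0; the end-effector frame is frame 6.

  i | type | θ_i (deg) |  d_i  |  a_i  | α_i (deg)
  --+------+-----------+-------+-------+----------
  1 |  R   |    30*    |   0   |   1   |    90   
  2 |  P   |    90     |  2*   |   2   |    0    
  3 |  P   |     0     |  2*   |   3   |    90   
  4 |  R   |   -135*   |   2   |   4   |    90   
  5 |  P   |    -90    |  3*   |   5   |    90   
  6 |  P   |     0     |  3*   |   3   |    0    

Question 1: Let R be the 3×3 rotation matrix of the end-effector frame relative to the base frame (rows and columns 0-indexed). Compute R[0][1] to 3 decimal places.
0.354

End-effector y-axis (col 1 of R) = (0.3536,-0.6124,-0.7071)
R[0][1] = 0.3536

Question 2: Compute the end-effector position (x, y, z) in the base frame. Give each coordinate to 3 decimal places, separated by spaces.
-1.623 -7.189 2.172

after link 1: o_1 = (0.8660, 0.5000, 0.0000)
after link 2: o_2 = (1.8660, -1.2321, 2.0000)
after link 3: o_3 = (2.8660, -2.9641, 5.0000)
after link 4: o_4 = (3.1839, 0.4854, 2.1716)
after link 5: o_5 = (-0.0856, -3.8517, 0.0503)
after link 6: o_6 = (-1.6230, -7.1888, 2.1716)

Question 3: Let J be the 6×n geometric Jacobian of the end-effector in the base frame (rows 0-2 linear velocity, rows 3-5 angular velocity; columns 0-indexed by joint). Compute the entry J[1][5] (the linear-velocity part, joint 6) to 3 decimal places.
-0.612

prismatic axis z_5 = (0.3536,-0.6124,0.7071)
J_v[:, 5] = z_5; J_ω[:, 5] = (0,0,0)
entry J[1][5] = -0.6124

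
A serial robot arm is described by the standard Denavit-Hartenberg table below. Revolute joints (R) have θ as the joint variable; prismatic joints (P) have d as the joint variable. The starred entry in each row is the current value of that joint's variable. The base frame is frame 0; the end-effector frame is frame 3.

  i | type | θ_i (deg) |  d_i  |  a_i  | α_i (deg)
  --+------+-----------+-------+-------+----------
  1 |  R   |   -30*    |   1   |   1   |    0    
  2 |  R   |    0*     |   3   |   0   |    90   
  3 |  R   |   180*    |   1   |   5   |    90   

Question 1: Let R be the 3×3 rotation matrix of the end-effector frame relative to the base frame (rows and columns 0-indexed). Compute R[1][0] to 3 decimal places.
End-effector x-axis (col 0 of R) = (-0.8660,0.5000,0.0000)
R[1][0] = 0.5000

0.500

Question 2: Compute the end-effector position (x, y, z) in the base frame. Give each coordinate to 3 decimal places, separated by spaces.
-3.964 1.134 4.000

after link 1: o_1 = (0.8660, -0.5000, 1.0000)
after link 2: o_2 = (0.8660, -0.5000, 4.0000)
after link 3: o_3 = (-3.9641, 1.1340, 4.0000)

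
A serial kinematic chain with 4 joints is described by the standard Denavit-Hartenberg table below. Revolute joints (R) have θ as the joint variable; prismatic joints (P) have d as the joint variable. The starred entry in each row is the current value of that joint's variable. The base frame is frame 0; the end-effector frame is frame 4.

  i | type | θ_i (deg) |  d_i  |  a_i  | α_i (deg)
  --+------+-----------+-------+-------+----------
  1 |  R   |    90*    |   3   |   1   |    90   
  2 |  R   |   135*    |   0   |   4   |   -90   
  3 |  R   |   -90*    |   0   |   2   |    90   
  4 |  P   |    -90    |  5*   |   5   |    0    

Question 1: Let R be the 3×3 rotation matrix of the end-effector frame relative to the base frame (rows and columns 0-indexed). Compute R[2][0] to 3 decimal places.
End-effector x-axis (col 0 of R) = (0.0000,0.7071,0.7071)
R[2][0] = 0.7071

0.707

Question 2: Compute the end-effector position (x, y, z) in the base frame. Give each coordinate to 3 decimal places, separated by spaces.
2.000 5.243 5.828

after link 1: o_1 = (0.0000, 1.0000, 3.0000)
after link 2: o_2 = (-0.0000, -1.8284, 5.8284)
after link 3: o_3 = (2.0000, -1.8284, 5.8284)
after link 4: o_4 = (2.0000, 5.2426, 5.8284)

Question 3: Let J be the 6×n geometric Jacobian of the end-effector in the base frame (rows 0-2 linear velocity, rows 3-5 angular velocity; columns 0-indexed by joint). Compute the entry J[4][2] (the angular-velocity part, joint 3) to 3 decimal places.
-0.707

axis z_2 = (0.0000,-0.7071,-0.7071); lever o_n−o_2 = (2.0000,7.0711,0.0000)
cross product → J_v[:, 2] = (5.0000,-1.4142,1.4142)
J_ω[:, 2] = z_2
entry J[4][2] = -0.7071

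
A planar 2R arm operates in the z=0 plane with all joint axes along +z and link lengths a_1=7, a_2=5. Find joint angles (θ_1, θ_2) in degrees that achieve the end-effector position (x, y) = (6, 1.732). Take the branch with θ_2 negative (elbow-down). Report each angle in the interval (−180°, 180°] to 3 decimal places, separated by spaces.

cos θ_2 = (38.9998−7²−5²)/(2·7·5) = -0.5000; θ_2 = -120.0002° (elbow-down)
β = atan2(1.7320,6.0000) = 16.1017°; ψ = atan2(-4.3301,4.5000) = -43.8979°
θ_1 = β − ψ = 59.9996°

60.000 -120.000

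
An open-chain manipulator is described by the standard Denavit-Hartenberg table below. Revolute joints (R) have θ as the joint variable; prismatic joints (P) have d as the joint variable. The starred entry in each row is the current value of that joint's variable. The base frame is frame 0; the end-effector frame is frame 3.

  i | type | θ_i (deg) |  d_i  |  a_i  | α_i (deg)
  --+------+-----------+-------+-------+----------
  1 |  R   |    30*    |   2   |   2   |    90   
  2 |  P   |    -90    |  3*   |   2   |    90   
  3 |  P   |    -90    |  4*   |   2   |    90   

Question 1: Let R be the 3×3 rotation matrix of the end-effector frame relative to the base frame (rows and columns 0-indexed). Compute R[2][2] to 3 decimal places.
1.000

End-effector z-axis (col 2 of R) = (-0.0000,0.0000,1.0000)
R[2][2] = 1.0000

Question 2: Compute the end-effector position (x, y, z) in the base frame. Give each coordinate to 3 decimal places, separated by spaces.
-1.232 -1.866 -0.000

after link 1: o_1 = (1.7321, 1.0000, 2.0000)
after link 2: o_2 = (3.2321, -1.5981, 0.0000)
after link 3: o_3 = (-1.2321, -1.8660, -0.0000)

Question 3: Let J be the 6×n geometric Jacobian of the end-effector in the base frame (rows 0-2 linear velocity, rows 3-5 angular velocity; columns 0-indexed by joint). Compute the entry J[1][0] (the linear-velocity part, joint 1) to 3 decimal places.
axis z_0 = ẑ; lever o_n−o_0 = (-1.2321,-1.8660,-0.0000)
cross product → J_v[:, 0] = (1.8660,-1.2321,0.0000)
J_ω[:, 0] = z_0
entry J[1][0] = -1.2321

-1.232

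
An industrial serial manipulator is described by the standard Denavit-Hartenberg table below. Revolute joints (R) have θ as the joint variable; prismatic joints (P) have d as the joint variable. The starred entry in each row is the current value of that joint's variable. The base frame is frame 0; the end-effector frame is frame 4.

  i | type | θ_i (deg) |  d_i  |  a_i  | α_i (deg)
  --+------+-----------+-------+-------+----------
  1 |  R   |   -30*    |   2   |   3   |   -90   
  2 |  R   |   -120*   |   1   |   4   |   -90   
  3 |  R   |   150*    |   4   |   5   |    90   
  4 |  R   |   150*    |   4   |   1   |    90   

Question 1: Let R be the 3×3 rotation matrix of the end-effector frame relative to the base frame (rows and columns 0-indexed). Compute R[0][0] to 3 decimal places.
End-effector x-axis (col 0 of R) = (0.2667,0.3460,0.8995)
R[0][0] = 0.2667

0.267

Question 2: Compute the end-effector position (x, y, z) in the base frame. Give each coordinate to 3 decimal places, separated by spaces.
after link 1: o_1 = (2.5981, -1.5000, 2.0000)
after link 2: o_2 = (1.3660, 0.3660, 5.4641)
after link 3: o_3 = (4.9910, -4.6136, 3.7141)
after link 4: o_4 = (2.6597, -6.7676, 6.3457)

2.660 -6.768 6.346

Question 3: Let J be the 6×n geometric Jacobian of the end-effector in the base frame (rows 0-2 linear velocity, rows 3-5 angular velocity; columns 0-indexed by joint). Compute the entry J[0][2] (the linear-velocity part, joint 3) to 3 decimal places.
axis z_2 = (0.7500,-0.4330,0.5000); lever o_n−o_2 = (1.2937,-7.1337,0.8816)
cross product → J_v[:, 2] = (3.1851,-0.0143,-4.7901)
J_ω[:, 2] = z_2
entry J[0][2] = 3.1851

3.185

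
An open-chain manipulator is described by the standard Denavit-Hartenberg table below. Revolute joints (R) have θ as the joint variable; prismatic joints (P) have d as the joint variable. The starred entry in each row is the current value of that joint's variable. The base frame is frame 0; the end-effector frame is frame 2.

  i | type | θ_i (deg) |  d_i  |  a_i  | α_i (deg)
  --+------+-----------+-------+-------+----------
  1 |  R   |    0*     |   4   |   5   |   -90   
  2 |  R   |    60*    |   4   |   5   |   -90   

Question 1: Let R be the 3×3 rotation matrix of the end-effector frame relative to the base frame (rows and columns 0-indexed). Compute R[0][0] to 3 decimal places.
0.500

End-effector x-axis (col 0 of R) = (0.5000,0.0000,-0.8660)
R[0][0] = 0.5000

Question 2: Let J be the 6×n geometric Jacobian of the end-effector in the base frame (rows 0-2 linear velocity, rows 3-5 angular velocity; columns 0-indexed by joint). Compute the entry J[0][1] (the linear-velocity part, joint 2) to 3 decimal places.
axis z_1 = (0.0000,1.0000,0.0000); lever o_n−o_1 = (2.5000,4.0000,-4.3301)
cross product → J_v[:, 1] = (-4.3301,0.0000,-2.5000)
J_ω[:, 1] = z_1
entry J[0][1] = -4.3301

-4.330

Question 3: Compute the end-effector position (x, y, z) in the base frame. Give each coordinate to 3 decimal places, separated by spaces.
7.500 4.000 -0.330

after link 1: o_1 = (5.0000, 0.0000, 4.0000)
after link 2: o_2 = (7.5000, 4.0000, -0.3301)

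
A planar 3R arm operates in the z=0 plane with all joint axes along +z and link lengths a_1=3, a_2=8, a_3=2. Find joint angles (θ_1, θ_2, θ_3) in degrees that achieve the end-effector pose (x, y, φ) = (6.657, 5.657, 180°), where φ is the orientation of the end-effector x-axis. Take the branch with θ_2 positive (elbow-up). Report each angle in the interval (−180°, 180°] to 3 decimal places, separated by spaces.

0.006 44.993 135.001

wrist centre = target − a_3·(cos φ, sin φ) = (8.6570, 5.6570)
cos θ_2 = (106.9453−3²−8²)/(2·3·8) = 0.7072; θ_2 = 44.9930° (elbow-up)
β = atan2(5.6570,8.6570) = 33.1630°; ψ = atan2(5.6562,8.6575) = 33.1574°
θ_1 = β − ψ = 0.0056°
θ_3 = φ − θ_1 − θ_2 = 135.0015° (wrapped to (-180°,180°])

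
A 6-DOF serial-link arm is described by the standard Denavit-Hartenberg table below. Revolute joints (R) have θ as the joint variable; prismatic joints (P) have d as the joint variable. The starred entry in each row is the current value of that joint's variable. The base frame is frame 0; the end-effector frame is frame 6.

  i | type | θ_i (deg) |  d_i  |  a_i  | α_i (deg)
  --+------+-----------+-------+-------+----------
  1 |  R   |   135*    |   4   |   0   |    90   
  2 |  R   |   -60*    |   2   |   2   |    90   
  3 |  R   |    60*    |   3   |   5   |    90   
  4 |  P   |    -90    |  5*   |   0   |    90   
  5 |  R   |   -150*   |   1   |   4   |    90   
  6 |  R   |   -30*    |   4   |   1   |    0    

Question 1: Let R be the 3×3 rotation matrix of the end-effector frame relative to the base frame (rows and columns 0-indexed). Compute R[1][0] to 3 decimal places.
-0.044

End-effector x-axis (col 0 of R) = (0.9628,-0.0442,-0.2667)
R[1][0] = -0.0442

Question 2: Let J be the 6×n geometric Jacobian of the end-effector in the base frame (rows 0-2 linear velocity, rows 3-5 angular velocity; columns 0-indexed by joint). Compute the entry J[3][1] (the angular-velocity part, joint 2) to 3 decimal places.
0.707

axis z_1 = (0.7071,0.7071,0.0000); lever o_n−o_1 = (4.3308,-0.2556,-12.8110)
cross product → J_v[:, 1] = (-9.0587,9.0587,-3.2431)
J_ω[:, 1] = z_1
entry J[3][1] = 0.7071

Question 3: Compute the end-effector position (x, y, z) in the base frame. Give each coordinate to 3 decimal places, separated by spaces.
4.331 -0.256 -8.811

after link 1: o_1 = (0.0000, 0.0000, 4.0000)
after link 2: o_2 = (0.7071, 2.1213, 2.2679)
after link 3: o_3 = (4.7222, 4.2299, -1.3971)
after link 4: o_4 = (1.4235, 3.9931, -5.1471)
after link 5: o_5 = (4.4287, 1.1774, -4.9462)
after link 6: o_6 = (4.3308, -0.2556, -8.8110)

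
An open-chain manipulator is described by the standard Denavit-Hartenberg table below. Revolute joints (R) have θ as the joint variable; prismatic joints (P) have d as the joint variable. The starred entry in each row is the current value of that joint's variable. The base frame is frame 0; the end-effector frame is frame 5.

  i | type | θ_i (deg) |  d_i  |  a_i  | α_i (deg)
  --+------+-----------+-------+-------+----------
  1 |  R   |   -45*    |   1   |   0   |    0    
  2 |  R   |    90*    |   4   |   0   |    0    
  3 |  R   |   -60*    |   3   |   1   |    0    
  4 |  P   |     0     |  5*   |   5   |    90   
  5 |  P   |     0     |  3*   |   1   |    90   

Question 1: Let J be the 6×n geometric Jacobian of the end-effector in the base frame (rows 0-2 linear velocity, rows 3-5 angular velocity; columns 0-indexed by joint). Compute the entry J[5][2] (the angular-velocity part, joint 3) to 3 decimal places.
1.000

axis z_2 = (0.0000,0.0000,1.0000); lever o_n−o_2 = (5.9850,-4.7095,8.0000)
cross product → J_v[:, 2] = (4.7095,5.9850,-0.0000)
J_ω[:, 2] = z_2
entry J[5][2] = 1.0000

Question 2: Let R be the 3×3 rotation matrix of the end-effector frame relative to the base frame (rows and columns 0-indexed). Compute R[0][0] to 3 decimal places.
End-effector x-axis (col 0 of R) = (0.9659,-0.2588,0.0000)
R[0][0] = 0.9659

0.966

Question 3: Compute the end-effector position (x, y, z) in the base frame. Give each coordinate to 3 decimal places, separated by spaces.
5.985 -4.710 13.000

after link 1: o_1 = (0.0000, 0.0000, 1.0000)
after link 2: o_2 = (0.0000, 0.0000, 5.0000)
after link 3: o_3 = (0.9659, -0.2588, 8.0000)
after link 4: o_4 = (5.7956, -1.5529, 13.0000)
after link 5: o_5 = (5.9850, -4.7095, 13.0000)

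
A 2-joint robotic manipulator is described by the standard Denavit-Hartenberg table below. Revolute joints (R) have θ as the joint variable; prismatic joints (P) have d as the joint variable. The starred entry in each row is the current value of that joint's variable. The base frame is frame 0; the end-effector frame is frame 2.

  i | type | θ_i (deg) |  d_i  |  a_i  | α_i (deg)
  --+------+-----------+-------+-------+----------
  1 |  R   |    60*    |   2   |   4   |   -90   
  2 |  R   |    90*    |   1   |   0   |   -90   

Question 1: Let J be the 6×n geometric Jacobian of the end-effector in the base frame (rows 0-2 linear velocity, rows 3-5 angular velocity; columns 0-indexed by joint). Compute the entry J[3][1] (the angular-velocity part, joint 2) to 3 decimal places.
axis z_1 = (-0.8660,0.5000,0.0000); lever o_n−o_1 = (-0.8660,0.5000,0.0000)
cross product → J_v[:, 1] = (-0.0000,-0.0000,0.0000)
J_ω[:, 1] = z_1
entry J[3][1] = -0.8660

-0.866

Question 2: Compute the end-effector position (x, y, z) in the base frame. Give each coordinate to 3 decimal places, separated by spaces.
1.134 3.964 2.000

after link 1: o_1 = (2.0000, 3.4641, 2.0000)
after link 2: o_2 = (1.1340, 3.9641, 2.0000)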